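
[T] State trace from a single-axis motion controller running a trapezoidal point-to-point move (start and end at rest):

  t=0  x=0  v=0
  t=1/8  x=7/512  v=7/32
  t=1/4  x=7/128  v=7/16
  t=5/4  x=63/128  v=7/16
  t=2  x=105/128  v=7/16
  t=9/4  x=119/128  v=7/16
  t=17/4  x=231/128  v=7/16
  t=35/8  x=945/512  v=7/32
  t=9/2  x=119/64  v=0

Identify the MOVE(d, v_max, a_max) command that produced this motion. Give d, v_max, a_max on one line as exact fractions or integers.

d=119/64 v_max=7/16 a_max=7/4

final state: t=9/2, x=119/64, v=0 → d = 119/64
a_max = (7/32−0)/(1/8−0) = 7/4
max v = 7/16 over t∈[1/4,17/4] → v_max = 7/16
check: 7/16·(1/4+4) = 119/64 ✓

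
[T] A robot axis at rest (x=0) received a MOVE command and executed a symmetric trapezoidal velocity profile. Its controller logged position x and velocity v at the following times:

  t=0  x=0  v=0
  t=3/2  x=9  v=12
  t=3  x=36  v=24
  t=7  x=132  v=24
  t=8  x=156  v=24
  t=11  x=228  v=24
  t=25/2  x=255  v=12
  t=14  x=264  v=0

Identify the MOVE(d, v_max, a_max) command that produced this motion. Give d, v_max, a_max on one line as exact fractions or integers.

d=264 v_max=24 a_max=8

final state: t=14, x=264, v=0 → d = 264
a_max = (12−0)/(3/2−0) = 8
max v = 24 over t∈[3,11] → v_max = 24
check: 24·(3+8) = 264 ✓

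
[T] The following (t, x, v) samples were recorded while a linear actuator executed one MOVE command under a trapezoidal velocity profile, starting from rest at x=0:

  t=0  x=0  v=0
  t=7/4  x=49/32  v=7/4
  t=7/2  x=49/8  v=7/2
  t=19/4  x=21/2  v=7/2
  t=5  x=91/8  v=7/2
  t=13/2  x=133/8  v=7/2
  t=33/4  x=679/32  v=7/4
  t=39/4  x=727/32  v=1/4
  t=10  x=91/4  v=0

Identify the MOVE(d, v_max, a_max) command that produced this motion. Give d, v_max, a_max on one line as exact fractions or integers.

final state: t=10, x=91/4, v=0 → d = 91/4
a_max = (7/4−0)/(7/4−0) = 1
max v = 7/2 over t∈[7/2,13/2] → v_max = 7/2
check: 7/2·(7/2+3) = 91/4 ✓

d=91/4 v_max=7/2 a_max=1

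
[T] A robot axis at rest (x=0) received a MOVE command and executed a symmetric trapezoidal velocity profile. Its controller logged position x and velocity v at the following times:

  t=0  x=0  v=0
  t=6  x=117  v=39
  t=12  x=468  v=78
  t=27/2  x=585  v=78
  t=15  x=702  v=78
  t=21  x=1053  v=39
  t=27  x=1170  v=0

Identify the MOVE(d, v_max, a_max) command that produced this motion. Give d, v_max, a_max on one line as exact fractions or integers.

d=1170 v_max=78 a_max=13/2

final state: t=27, x=1170, v=0 → d = 1170
a_max = (39−0)/(6−0) = 13/2
max v = 78 over t∈[12,15] → v_max = 78
check: 78·(12+3) = 1170 ✓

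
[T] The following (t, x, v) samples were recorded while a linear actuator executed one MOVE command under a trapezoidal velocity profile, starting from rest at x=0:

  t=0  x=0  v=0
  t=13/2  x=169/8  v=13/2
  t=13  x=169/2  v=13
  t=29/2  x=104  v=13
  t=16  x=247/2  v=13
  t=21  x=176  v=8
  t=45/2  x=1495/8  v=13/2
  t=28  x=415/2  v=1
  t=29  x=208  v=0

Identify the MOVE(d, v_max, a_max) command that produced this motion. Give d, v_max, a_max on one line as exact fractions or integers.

d=208 v_max=13 a_max=1

final state: t=29, x=208, v=0 → d = 208
a_max = (13/2−0)/(13/2−0) = 1
max v = 13 over t∈[13,16] → v_max = 13
check: 13·(13+3) = 208 ✓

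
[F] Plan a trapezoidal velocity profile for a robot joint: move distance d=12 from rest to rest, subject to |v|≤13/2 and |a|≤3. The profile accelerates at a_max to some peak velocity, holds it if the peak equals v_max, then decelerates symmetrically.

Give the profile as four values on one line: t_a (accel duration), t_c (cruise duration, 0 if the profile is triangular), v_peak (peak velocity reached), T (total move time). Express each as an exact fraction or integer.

t_a=2 t_c=0 v_peak=6 T=4

(v_max)²/a_max = (13/2)²/3 = 169/12
12 < 169/12 ⇒ no cruise
v_peak = √(12·3) = √36 = 6
t_a = 6/3 = 2; t_c = 0
T = 2·2 = 4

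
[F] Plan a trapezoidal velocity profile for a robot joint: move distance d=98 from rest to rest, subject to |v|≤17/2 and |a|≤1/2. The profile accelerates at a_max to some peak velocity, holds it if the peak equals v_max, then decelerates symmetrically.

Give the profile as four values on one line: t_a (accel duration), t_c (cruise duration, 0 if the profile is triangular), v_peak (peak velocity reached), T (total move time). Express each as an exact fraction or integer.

v_max²/a_max = (17/2)²/(1/2) = 289/2
98 < 289/2 ⇒ no cruise
v_peak = √(98·1/2) = √49 = 7
t_a = 7/(1/2) = 14; t_c = 0
T = 2·14 = 28

t_a=14 t_c=0 v_peak=7 T=28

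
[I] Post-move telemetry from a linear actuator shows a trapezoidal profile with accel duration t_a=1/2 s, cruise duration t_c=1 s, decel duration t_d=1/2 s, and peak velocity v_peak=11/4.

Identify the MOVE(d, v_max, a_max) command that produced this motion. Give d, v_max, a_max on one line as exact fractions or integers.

d=33/8 v_max=11/4 a_max=11/2

a_max = (11/4)/(1/2) = 11/2
d_a = ½·11/4·1/2 = 11/16; d_c = 11/4·1 = 11/4
d = 2·11/16 + 11/4 = 33/8
t_c = 1 > 0 so v_max = 11/4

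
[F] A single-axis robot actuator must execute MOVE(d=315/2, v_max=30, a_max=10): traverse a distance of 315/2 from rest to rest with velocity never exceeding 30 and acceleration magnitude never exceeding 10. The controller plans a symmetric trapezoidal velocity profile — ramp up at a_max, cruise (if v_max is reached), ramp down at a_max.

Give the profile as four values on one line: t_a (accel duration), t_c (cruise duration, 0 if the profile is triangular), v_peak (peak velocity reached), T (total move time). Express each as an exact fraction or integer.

t_a=3 t_c=9/4 v_peak=30 T=33/4

v_max²/a_max = 30²/10 = 90
315/2 ≥ 90 ⇒ cruise phase
t_a = 30/10 = 3; v_peak = 30
d_cruise = 315/2 − 90 = 135/2; t_c = (135/2)/30 = 9/4
T = 2·3 + 9/4 = 33/4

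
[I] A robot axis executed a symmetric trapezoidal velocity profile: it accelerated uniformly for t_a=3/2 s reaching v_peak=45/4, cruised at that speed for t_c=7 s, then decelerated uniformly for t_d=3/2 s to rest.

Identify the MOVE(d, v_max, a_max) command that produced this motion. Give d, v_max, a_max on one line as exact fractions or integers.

a_max = (45/4)/(3/2) = 15/2
d_a = ½·45/4·3/2 = 135/16; d_c = 45/4·7 = 315/4
d = 2·135/16 + 315/4 = 765/8
t_c = 7 > 0 ⇒ limit active, v_max = 45/4

d=765/8 v_max=45/4 a_max=15/2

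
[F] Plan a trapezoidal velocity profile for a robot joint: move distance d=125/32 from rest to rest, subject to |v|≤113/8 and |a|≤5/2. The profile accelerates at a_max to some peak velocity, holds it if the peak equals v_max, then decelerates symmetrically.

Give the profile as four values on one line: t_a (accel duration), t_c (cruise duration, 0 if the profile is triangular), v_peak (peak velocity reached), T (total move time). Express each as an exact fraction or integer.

t_a=5/4 t_c=0 v_peak=25/8 T=5/2

(v_max)²/a_max = (113/8)²/(5/2) = 12769/160
125/32 < 12769/160 ⇒ no cruise
v_peak = √(125/32·5/2) = √(625/64) = 25/8
t_a = (25/8)/(5/2) = 5/4; t_c = 0
T = 2·5/4 = 5/2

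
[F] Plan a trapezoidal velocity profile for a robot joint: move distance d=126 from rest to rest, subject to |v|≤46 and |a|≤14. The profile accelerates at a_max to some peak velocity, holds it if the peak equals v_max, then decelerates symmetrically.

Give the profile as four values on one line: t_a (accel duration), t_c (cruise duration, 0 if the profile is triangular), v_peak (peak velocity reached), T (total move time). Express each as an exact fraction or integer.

t_a=3 t_c=0 v_peak=42 T=6

v_max²/a_max = 46²/14 = 1058/7
126 < 1058/7 so t_c = 0
v_peak = √(126·14) = √1764 = 42
t_a = 42/14 = 3; t_c = 0
T = 2·3 = 6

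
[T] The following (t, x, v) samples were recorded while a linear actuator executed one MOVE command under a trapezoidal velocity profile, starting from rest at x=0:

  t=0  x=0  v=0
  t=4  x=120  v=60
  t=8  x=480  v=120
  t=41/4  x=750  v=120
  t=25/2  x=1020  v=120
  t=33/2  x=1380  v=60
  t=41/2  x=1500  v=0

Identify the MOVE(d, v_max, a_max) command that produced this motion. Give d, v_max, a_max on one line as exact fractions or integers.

final state: t=41/2, x=1500, v=0 → d = 1500
a_max = (60−0)/(4−0) = 15
max v = 120 over t∈[8,25/2] → v_max = 120
check: 120·(8+9/2) = 1500 ✓

d=1500 v_max=120 a_max=15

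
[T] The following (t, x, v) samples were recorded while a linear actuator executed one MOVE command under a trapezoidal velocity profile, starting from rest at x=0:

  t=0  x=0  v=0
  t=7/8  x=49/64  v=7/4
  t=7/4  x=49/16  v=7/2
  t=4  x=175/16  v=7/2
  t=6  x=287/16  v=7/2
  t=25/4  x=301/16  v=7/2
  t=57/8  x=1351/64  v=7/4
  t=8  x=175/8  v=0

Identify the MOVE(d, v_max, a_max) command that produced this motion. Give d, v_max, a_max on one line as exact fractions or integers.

d=175/8 v_max=7/2 a_max=2

final state: t=8, x=175/8, v=0 → d = 175/8
a_max = (7/4−0)/(7/8−0) = 2
max v = 7/2 over t∈[7/4,25/4] → v_max = 7/2
check: 7/2·(7/4+9/2) = 175/8 ✓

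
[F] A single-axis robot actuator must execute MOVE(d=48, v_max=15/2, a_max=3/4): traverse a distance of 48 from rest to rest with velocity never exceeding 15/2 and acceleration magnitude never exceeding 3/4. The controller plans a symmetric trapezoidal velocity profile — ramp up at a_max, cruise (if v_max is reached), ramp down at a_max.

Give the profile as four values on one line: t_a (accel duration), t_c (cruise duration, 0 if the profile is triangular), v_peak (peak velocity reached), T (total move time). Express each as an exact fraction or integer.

t_a=8 t_c=0 v_peak=6 T=16

(v_max)²/a_max = (15/2)²/(3/4) = 75
48 < 75 so t_c = 0
v_peak = √(48·3/4) = √36 = 6
t_a = 6/(3/4) = 8; t_c = 0
T = 2·8 = 16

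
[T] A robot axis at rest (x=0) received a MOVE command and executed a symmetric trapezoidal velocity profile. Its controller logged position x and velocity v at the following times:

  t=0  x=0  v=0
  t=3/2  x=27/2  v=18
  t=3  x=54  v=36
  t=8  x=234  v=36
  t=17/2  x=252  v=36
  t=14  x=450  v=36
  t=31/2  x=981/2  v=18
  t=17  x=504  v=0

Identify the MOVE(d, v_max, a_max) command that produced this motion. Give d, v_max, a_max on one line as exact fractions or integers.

d=504 v_max=36 a_max=12

final state: t=17, x=504, v=0 → d = 504
a_max = (18−0)/(3/2−0) = 12
max v = 36 over t∈[3,14] → v_max = 36
check: 36·(3+11) = 504 ✓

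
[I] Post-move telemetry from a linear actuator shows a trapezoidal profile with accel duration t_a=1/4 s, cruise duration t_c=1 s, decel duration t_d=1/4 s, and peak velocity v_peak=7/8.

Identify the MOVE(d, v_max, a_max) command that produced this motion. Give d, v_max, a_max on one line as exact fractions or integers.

d=35/32 v_max=7/8 a_max=7/2

a_max = (7/8)/(1/4) = 7/2
d_a = ½·7/8·1/4 = 7/64; d_c = 7/8·1 = 7/8
d = 2·7/64 + 7/8 = 35/32
t_c = 1 > 0 → v_max = v_peak = 7/8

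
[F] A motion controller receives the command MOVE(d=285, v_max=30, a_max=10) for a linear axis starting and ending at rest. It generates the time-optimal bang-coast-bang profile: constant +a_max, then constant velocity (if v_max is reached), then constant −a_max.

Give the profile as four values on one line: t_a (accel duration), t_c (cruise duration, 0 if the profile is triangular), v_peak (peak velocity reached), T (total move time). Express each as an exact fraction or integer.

vₘ²/aₘ = 30²/10 = 90
285 ≥ 90 → trapezoidal
t_a = 30/10 = 3; v_peak = 30
d_cruise = 285 − 90 = 195; t_c = 195/30 = 13/2
T = 2·3 + 13/2 = 25/2

t_a=3 t_c=13/2 v_peak=30 T=25/2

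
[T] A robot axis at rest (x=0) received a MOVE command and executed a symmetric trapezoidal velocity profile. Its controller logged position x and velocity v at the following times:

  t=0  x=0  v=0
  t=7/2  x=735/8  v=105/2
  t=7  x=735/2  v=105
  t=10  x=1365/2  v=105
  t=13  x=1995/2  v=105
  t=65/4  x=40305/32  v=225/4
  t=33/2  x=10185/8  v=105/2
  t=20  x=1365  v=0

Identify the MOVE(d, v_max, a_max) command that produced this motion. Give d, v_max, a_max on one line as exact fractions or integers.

d=1365 v_max=105 a_max=15

final state: t=20, x=1365, v=0 → d = 1365
a_max = (105/2−0)/(7/2−0) = 15
max v = 105 over t∈[7,13] → v_max = 105
check: 105·(7+6) = 1365 ✓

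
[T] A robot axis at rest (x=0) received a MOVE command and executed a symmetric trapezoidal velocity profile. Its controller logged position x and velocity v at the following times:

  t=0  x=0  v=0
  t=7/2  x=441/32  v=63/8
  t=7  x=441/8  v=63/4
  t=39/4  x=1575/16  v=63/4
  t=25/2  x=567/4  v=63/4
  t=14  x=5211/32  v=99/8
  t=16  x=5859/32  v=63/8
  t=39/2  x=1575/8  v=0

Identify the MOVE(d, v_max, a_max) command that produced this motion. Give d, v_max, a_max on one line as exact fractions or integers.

d=1575/8 v_max=63/4 a_max=9/4

final state: t=39/2, x=1575/8, v=0 → d = 1575/8
a_max = (63/8−0)/(7/2−0) = 9/4
max v = 63/4 over t∈[7,25/2] → v_max = 63/4
check: 63/4·(7+11/2) = 1575/8 ✓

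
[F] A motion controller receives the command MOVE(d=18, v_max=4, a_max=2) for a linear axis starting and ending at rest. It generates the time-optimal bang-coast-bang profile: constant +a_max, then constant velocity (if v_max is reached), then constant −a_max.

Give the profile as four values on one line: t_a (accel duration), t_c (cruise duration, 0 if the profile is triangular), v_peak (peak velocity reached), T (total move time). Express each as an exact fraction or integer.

t_a=2 t_c=5/2 v_peak=4 T=13/2

vₘ²/aₘ = 4²/2 = 8
18 ≥ 8 so v_max reached
t_a = 4/2 = 2; v_peak = 4
d_cruise = 18 − 8 = 10; t_c = 10/4 = 5/2
T = 2·2 + 5/2 = 13/2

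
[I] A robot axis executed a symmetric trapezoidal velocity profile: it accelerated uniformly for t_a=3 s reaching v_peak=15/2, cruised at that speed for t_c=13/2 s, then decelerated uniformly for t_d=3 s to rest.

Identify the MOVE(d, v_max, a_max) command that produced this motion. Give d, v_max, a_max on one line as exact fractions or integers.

d=285/4 v_max=15/2 a_max=5/2

a_max = (15/2)/3 = 5/2
d_a = ½·15/2·3 = 45/4; d_c = 15/2·13/2 = 195/4
d = 2·45/4 + 195/4 = 285/4
t_c = 13/2 > 0 → v_max = v_peak = 15/2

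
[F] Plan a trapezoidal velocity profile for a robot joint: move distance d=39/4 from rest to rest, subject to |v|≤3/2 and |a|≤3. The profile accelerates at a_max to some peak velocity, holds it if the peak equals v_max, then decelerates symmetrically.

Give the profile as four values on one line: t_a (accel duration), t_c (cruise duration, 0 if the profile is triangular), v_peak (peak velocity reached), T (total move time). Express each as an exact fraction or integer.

t_a=1/2 t_c=6 v_peak=3/2 T=7

v_max²/a_max = (3/2)²/3 = 3/4
39/4 ≥ 3/4 ⇒ cruise phase
t_a = (3/2)/3 = 1/2; v_peak = 3/2
d_cruise = 39/4 − 3/4 = 9; t_c = 9/(3/2) = 6
T = 2·1/2 + 6 = 7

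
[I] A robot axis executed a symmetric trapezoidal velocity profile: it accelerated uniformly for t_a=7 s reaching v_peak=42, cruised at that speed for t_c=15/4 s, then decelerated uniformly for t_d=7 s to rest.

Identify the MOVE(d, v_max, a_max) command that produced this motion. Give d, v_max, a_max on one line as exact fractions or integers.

d=903/2 v_max=42 a_max=6

a_max = 42/7 = 6
d_a = ½·42·7 = 147; d_c = 42·15/4 = 315/2
d = 2·147 + 315/2 = 903/2
t_c = 15/4 > 0 → v_max = v_peak = 42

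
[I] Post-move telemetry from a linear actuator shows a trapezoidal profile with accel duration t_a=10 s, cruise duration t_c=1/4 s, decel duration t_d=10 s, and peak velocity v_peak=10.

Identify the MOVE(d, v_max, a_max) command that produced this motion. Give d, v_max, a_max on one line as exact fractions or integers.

a_max = 10/10 = 1
d_a = ½·10·10 = 50; d_c = 10·1/4 = 5/2
d = 2·50 + 5/2 = 205/2
t_c = 1/4 > 0 so v_max = 10

d=205/2 v_max=10 a_max=1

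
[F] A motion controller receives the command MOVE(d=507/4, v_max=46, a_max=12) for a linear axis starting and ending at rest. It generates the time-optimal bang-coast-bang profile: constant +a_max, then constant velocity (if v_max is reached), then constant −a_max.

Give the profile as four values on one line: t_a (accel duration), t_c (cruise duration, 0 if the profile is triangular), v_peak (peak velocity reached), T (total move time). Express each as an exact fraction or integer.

t_a=13/4 t_c=0 v_peak=39 T=13/2

v_max²/a_max = 46²/12 = 529/3
507/4 < 529/3 so t_c = 0
v_peak = √(507/4·12) = √1521 = 39
t_a = 39/12 = 13/4; t_c = 0
T = 2·13/4 = 13/2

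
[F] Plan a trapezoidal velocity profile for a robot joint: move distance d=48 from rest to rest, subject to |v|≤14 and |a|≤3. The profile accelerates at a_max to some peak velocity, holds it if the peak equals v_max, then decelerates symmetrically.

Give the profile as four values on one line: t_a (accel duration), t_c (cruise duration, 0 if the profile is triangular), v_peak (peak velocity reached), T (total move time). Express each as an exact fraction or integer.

t_a=4 t_c=0 v_peak=12 T=8

(v_max)²/a_max = 14²/3 = 196/3
48 < 196/3 → triangular
v_peak = √(48·3) = √144 = 12
t_a = 12/3 = 4; t_c = 0
T = 2·4 = 8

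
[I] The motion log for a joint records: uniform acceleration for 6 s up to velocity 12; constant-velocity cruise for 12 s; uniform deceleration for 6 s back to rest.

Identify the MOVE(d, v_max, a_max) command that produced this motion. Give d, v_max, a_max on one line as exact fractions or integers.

a_max = 12/6 = 2
d_a = ½·12·6 = 36; d_c = 12·12 = 144
d = 2·36 + 144 = 216
t_c = 12 > 0 ⇒ limit active, v_max = 12

d=216 v_max=12 a_max=2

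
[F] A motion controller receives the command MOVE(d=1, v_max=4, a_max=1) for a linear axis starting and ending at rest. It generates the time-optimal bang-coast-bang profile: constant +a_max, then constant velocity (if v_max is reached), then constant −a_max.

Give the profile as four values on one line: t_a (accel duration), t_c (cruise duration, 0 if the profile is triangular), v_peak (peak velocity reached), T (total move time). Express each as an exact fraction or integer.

t_a=1 t_c=0 v_peak=1 T=2

vₘ²/aₘ = 4²/1 = 16
1 < 16 → triangular
v_peak = √(1·1) = √1 = 1
t_a = 1/1 = 1; t_c = 0
T = 2·1 = 2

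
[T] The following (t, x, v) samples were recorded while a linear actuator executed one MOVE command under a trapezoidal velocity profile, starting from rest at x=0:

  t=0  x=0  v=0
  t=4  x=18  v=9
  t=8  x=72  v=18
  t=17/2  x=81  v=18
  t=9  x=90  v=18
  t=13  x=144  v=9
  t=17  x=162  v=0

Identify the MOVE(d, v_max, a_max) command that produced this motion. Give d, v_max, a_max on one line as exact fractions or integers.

final state: t=17, x=162, v=0 → d = 162
a_max = (9−0)/(4−0) = 9/4
max v = 18 over t∈[8,9] → v_max = 18
check: 18·(8+1) = 162 ✓

d=162 v_max=18 a_max=9/4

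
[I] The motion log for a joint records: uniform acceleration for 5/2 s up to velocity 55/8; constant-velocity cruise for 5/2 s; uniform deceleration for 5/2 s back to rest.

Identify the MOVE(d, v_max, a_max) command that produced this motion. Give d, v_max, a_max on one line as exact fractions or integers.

d=275/8 v_max=55/8 a_max=11/4

a_max = (55/8)/(5/2) = 11/4
d_a = ½·55/8·5/2 = 275/32; d_c = 55/8·5/2 = 275/16
d = 2·275/32 + 275/16 = 275/8
t_c = 5/2 > 0 ⇒ limit active, v_max = 55/8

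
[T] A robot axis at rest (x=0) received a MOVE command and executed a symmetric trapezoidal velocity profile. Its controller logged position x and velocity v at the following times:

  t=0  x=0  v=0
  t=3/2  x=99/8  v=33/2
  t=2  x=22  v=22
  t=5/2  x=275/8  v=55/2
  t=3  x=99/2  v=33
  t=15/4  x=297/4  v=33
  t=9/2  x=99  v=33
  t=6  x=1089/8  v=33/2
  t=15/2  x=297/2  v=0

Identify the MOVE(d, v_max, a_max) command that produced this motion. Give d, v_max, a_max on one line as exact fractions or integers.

final state: t=15/2, x=297/2, v=0 → d = 297/2
a_max = (33/2−0)/(3/2−0) = 11
max v = 33 over t∈[3,9/2] → v_max = 33
check: 33·(3+3/2) = 297/2 ✓

d=297/2 v_max=33 a_max=11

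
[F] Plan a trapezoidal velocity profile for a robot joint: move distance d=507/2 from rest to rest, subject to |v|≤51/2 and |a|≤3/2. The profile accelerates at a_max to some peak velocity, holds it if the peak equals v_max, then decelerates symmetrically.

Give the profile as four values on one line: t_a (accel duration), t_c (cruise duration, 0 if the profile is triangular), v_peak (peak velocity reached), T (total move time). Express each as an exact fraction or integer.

t_a=13 t_c=0 v_peak=39/2 T=26

vₘ²/aₘ = (51/2)²/(3/2) = 867/2
507/2 < 867/2 ⇒ no cruise
v_peak = √(507/2·3/2) = √(1521/4) = 39/2
t_a = (39/2)/(3/2) = 13; t_c = 0
T = 2·13 = 26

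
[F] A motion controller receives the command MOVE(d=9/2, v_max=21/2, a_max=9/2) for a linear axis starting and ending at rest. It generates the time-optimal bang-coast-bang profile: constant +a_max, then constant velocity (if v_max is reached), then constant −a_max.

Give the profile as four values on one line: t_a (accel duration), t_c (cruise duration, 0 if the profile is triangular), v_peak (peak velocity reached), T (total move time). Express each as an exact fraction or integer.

t_a=1 t_c=0 v_peak=9/2 T=2

vₘ²/aₘ = (21/2)²/(9/2) = 49/2
9/2 < 49/2 → triangular
v_peak = √(9/2·9/2) = √(81/4) = 9/2
t_a = (9/2)/(9/2) = 1; t_c = 0
T = 2·1 = 2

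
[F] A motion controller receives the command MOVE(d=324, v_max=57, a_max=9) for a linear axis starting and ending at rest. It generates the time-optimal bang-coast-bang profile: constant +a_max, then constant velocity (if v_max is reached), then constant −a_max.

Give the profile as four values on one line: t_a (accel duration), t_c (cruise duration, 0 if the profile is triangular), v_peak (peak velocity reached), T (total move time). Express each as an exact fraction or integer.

(v_max)²/a_max = 57²/9 = 361
324 < 361 so t_c = 0
v_peak = √(324·9) = √2916 = 54
t_a = 54/9 = 6; t_c = 0
T = 2·6 = 12

t_a=6 t_c=0 v_peak=54 T=12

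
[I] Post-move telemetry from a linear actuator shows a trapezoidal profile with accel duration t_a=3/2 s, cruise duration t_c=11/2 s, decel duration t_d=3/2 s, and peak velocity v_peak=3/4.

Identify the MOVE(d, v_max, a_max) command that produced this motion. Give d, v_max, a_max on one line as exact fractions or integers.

a_max = (3/4)/(3/2) = 1/2
d_a = ½·3/4·3/2 = 9/16; d_c = 3/4·11/2 = 33/8
d = 2·9/16 + 33/8 = 21/4
t_c = 11/2 > 0 so v_max = 3/4

d=21/4 v_max=3/4 a_max=1/2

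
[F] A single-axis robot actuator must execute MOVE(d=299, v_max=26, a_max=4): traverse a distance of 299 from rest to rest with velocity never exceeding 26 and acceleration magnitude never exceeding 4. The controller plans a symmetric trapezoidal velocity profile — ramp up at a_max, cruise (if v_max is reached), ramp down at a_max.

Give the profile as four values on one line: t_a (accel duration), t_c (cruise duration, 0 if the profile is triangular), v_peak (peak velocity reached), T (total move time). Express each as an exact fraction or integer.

v_max²/a_max = 26²/4 = 169
299 ≥ 169 ⇒ cruise phase
t_a = 26/4 = 13/2; v_peak = 26
d_cruise = 299 − 169 = 130; t_c = 130/26 = 5
T = 2·13/2 + 5 = 18

t_a=13/2 t_c=5 v_peak=26 T=18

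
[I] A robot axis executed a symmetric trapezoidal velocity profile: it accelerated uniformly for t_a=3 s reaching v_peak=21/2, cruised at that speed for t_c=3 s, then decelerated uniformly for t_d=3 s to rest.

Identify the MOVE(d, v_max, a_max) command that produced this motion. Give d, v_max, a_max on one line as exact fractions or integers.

d=63 v_max=21/2 a_max=7/2

a_max = (21/2)/3 = 7/2
d_a = ½·21/2·3 = 63/4; d_c = 21/2·3 = 63/2
d = 2·63/4 + 63/2 = 63
t_c = 3 > 0 ⇒ limit active, v_max = 21/2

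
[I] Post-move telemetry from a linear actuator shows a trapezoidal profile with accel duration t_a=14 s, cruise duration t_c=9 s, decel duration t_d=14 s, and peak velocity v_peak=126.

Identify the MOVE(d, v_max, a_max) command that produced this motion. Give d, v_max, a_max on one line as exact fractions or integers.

a_max = 126/14 = 9
d_a = ½·126·14 = 882; d_c = 126·9 = 1134
d = 2·882 + 1134 = 2898
t_c = 9 > 0 → v_max = v_peak = 126

d=2898 v_max=126 a_max=9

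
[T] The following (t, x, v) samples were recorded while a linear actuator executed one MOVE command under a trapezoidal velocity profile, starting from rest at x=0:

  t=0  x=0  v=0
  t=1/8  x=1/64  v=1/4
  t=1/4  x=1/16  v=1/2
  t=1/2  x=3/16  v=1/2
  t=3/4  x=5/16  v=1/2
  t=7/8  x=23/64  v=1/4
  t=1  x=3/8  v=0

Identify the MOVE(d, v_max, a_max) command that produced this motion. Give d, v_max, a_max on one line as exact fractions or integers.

d=3/8 v_max=1/2 a_max=2

final state: t=1, x=3/8, v=0 → d = 3/8
a_max = (1/4−0)/(1/8−0) = 2
max v = 1/2 over t∈[1/4,3/4] → v_max = 1/2
check: 1/2·(1/4+1/2) = 3/8 ✓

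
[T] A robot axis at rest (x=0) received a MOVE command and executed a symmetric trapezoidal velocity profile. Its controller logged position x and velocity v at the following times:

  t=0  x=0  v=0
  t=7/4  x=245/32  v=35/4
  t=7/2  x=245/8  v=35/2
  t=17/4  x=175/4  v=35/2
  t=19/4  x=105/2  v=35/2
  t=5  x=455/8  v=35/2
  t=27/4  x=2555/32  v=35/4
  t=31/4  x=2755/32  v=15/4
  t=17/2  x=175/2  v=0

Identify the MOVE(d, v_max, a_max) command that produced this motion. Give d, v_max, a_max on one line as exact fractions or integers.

d=175/2 v_max=35/2 a_max=5

final state: t=17/2, x=175/2, v=0 → d = 175/2
a_max = (35/4−0)/(7/4−0) = 5
max v = 35/2 over t∈[7/2,5] → v_max = 35/2
check: 35/2·(7/2+3/2) = 175/2 ✓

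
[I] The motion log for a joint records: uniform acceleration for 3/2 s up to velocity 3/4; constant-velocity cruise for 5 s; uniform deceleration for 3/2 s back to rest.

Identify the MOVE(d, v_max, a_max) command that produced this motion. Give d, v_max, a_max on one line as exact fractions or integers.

d=39/8 v_max=3/4 a_max=1/2

a_max = (3/4)/(3/2) = 1/2
d_a = ½·3/4·3/2 = 9/16; d_c = 3/4·5 = 15/4
d = 2·9/16 + 15/4 = 39/8
t_c = 5 > 0 so v_max = 3/4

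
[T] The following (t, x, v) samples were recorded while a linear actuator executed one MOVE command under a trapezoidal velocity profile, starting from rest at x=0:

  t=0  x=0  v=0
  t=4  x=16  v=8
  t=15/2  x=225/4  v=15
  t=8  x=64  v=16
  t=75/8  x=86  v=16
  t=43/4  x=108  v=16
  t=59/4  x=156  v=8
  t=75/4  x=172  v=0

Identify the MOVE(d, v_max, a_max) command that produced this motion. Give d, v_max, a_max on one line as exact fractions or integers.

d=172 v_max=16 a_max=2

final state: t=75/4, x=172, v=0 → d = 172
a_max = (8−0)/(4−0) = 2
max v = 16 over t∈[8,43/4] → v_max = 16
check: 16·(8+11/4) = 172 ✓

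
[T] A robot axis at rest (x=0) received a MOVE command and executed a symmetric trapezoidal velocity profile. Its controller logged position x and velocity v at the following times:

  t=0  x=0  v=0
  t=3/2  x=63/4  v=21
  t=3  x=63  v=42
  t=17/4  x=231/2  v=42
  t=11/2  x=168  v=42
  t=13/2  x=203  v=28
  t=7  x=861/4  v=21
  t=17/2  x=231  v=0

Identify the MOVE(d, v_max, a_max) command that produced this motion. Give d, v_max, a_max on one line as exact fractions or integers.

d=231 v_max=42 a_max=14

final state: t=17/2, x=231, v=0 → d = 231
a_max = (21−0)/(3/2−0) = 14
max v = 42 over t∈[3,11/2] → v_max = 42
check: 42·(3+5/2) = 231 ✓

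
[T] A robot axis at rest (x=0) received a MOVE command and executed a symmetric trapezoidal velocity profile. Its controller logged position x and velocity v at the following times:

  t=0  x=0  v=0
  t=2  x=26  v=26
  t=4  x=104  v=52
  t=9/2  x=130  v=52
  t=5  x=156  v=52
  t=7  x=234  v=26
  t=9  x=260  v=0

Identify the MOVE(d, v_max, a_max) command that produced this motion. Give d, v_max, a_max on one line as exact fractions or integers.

d=260 v_max=52 a_max=13

final state: t=9, x=260, v=0 → d = 260
a_max = (26−0)/(2−0) = 13
max v = 52 over t∈[4,5] → v_max = 52
check: 52·(4+1) = 260 ✓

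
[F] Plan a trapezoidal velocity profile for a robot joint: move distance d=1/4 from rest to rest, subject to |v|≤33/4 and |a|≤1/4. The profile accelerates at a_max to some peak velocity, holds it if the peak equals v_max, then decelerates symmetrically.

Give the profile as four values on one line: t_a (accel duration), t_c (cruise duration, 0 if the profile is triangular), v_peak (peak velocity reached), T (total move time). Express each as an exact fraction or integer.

(v_max)²/a_max = (33/4)²/(1/4) = 1089/4
1/4 < 1089/4 so t_c = 0
v_peak = √(1/4·1/4) = √(1/16) = 1/4
t_a = (1/4)/(1/4) = 1; t_c = 0
T = 2·1 = 2

t_a=1 t_c=0 v_peak=1/4 T=2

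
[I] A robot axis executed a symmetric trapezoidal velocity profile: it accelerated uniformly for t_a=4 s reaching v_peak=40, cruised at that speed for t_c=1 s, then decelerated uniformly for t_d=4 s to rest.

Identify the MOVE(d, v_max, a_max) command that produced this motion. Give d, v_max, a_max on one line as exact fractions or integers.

d=200 v_max=40 a_max=10

a_max = 40/4 = 10
d_a = ½·40·4 = 80; d_c = 40·1 = 40
d = 2·80 + 40 = 200
t_c = 1 > 0 so v_max = 40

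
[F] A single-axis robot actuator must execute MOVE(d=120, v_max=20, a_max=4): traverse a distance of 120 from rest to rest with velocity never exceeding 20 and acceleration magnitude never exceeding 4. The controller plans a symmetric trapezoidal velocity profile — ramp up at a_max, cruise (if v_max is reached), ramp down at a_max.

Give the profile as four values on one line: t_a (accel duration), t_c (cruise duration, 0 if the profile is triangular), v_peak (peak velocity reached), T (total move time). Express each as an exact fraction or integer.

t_a=5 t_c=1 v_peak=20 T=11

v_max²/a_max = 20²/4 = 100
120 ≥ 100 ⇒ cruise phase
t_a = 20/4 = 5; v_peak = 20
d_cruise = 120 − 100 = 20; t_c = 20/20 = 1
T = 2·5 + 1 = 11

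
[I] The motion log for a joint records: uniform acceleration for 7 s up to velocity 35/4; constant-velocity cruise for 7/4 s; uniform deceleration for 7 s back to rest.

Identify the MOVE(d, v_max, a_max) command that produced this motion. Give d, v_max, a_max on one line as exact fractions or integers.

a_max = (35/4)/7 = 5/4
d_a = ½·35/4·7 = 245/8; d_c = 35/4·7/4 = 245/16
d = 2·245/8 + 245/16 = 1225/16
t_c = 7/4 > 0 ⇒ limit active, v_max = 35/4

d=1225/16 v_max=35/4 a_max=5/4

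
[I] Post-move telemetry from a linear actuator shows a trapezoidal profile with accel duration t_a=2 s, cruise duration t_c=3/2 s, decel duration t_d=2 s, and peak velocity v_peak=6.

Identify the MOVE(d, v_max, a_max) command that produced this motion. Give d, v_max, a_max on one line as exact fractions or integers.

d=21 v_max=6 a_max=3

a_max = 6/2 = 3
d_a = ½·6·2 = 6; d_c = 6·3/2 = 9
d = 2·6 + 9 = 21
t_c = 3/2 > 0 ⇒ limit active, v_max = 6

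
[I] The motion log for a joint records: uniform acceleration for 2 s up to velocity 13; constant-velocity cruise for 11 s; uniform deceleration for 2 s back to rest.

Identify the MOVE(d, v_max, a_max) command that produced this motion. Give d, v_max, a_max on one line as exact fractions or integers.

a_max = 13/2
d_a = ½·13·2 = 13; d_c = 13·11 = 143
d = 2·13 + 143 = 169
t_c = 11 > 0 so v_max = 13

d=169 v_max=13 a_max=13/2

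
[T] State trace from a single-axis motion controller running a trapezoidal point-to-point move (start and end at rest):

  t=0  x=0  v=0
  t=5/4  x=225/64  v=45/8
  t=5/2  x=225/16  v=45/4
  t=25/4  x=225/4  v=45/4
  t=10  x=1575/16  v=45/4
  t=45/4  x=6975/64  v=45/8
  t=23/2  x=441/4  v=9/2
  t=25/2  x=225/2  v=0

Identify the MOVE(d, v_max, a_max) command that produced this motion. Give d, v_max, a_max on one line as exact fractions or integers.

final state: t=25/2, x=225/2, v=0 → d = 225/2
a_max = (45/8−0)/(5/4−0) = 9/2
max v = 45/4 over t∈[5/2,10] → v_max = 45/4
check: 45/4·(5/2+15/2) = 225/2 ✓

d=225/2 v_max=45/4 a_max=9/2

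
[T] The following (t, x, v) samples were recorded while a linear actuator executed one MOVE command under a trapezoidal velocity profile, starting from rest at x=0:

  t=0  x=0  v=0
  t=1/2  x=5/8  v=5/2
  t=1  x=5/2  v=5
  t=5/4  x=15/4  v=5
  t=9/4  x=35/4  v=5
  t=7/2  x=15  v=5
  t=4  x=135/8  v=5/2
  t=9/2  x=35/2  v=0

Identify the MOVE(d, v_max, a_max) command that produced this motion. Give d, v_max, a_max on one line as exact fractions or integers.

final state: t=9/2, x=35/2, v=0 → d = 35/2
a_max = (5/2−0)/(1/2−0) = 5
max v = 5 over t∈[1,7/2] → v_max = 5
check: 5·(1+5/2) = 35/2 ✓

d=35/2 v_max=5 a_max=5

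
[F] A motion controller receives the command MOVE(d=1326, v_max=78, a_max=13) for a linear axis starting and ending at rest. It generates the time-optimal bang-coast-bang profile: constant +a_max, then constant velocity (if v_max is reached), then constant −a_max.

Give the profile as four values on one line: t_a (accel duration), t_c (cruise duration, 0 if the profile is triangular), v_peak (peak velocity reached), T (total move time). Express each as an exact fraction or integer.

t_a=6 t_c=11 v_peak=78 T=23

(v_max)²/a_max = 78²/13 = 468
1326 ≥ 468 so v_max reached
t_a = 78/13 = 6; v_peak = 78
d_cruise = 1326 − 468 = 858; t_c = 858/78 = 11
T = 2·6 + 11 = 23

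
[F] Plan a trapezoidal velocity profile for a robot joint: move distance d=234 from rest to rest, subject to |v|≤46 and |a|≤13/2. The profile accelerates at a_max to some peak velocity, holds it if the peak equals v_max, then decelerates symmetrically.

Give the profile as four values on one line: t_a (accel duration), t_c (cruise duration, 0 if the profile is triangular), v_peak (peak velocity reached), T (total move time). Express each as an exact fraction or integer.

vₘ²/aₘ = 46²/(13/2) = 4232/13
234 < 4232/13 so t_c = 0
v_peak = √(234·13/2) = √1521 = 39
t_a = 39/(13/2) = 6; t_c = 0
T = 2·6 = 12

t_a=6 t_c=0 v_peak=39 T=12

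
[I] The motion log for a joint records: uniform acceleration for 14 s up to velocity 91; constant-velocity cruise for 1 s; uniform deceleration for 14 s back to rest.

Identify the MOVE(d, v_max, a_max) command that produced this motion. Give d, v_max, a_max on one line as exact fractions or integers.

a_max = 91/14 = 13/2
d_a = ½·91·14 = 637; d_c = 91·1 = 91
d = 2·637 + 91 = 1365
t_c = 1 > 0 so v_max = 91

d=1365 v_max=91 a_max=13/2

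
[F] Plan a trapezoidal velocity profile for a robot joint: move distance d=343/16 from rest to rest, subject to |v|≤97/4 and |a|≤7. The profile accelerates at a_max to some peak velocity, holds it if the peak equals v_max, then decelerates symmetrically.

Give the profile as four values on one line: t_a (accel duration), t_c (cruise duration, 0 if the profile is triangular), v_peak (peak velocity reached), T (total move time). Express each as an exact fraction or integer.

t_a=7/4 t_c=0 v_peak=49/4 T=7/2

v_max²/a_max = (97/4)²/7 = 9409/112
343/16 < 9409/112 so t_c = 0
v_peak = √(343/16·7) = √(2401/16) = 49/4
t_a = (49/4)/7 = 7/4; t_c = 0
T = 2·7/4 = 7/2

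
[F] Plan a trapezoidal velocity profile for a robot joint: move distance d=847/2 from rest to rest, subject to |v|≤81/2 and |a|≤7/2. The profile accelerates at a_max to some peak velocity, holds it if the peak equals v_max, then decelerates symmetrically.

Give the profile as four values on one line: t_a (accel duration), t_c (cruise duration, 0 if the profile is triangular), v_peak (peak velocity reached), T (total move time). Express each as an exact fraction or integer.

(v_max)²/a_max = (81/2)²/(7/2) = 6561/14
847/2 < 6561/14 so t_c = 0
v_peak = √(847/2·7/2) = √(5929/4) = 77/2
t_a = (77/2)/(7/2) = 11; t_c = 0
T = 2·11 = 22

t_a=11 t_c=0 v_peak=77/2 T=22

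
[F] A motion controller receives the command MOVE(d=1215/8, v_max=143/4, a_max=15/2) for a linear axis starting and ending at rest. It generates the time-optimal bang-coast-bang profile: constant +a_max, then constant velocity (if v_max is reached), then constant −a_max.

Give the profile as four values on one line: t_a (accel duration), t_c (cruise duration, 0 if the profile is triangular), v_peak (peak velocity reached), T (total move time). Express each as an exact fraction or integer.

t_a=9/2 t_c=0 v_peak=135/4 T=9

v_max²/a_max = (143/4)²/(15/2) = 20449/120
1215/8 < 20449/120 so t_c = 0
v_peak = √(1215/8·15/2) = √(18225/16) = 135/4
t_a = (135/4)/(15/2) = 9/2; t_c = 0
T = 2·9/2 = 9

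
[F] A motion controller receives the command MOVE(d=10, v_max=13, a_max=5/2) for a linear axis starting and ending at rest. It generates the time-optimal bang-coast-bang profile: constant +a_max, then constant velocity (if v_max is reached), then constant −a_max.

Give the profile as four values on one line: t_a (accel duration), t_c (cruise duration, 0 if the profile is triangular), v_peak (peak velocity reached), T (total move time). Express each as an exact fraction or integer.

t_a=2 t_c=0 v_peak=5 T=4

vₘ²/aₘ = 13²/(5/2) = 338/5
10 < 338/5 ⇒ no cruise
v_peak = √(10·5/2) = √25 = 5
t_a = 5/(5/2) = 2; t_c = 0
T = 2·2 = 4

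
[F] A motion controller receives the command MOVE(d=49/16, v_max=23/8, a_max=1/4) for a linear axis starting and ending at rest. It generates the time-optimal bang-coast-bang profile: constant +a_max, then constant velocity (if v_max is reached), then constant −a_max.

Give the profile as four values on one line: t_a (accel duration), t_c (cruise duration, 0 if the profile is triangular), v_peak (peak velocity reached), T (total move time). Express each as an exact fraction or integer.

v_max²/a_max = (23/8)²/(1/4) = 529/16
49/16 < 529/16 → triangular
v_peak = √(49/16·1/4) = √(49/64) = 7/8
t_a = (7/8)/(1/4) = 7/2; t_c = 0
T = 2·7/2 = 7

t_a=7/2 t_c=0 v_peak=7/8 T=7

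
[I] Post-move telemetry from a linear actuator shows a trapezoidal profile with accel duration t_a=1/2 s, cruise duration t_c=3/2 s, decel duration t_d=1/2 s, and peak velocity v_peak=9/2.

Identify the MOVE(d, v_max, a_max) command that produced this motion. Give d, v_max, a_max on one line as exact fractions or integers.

a_max = (9/2)/(1/2) = 9
d_a = ½·9/2·1/2 = 9/8; d_c = 9/2·3/2 = 27/4
d = 2·9/8 + 27/4 = 9
t_c = 3/2 > 0 so v_max = 9/2

d=9 v_max=9/2 a_max=9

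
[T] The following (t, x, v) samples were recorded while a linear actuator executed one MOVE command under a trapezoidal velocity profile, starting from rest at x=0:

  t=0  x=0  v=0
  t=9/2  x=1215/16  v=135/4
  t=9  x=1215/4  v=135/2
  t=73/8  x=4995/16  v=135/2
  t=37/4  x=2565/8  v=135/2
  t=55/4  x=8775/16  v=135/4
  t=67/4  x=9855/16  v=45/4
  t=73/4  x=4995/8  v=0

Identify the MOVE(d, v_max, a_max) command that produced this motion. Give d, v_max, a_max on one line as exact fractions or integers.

d=4995/8 v_max=135/2 a_max=15/2

final state: t=73/4, x=4995/8, v=0 → d = 4995/8
a_max = (135/4−0)/(9/2−0) = 15/2
max v = 135/2 over t∈[9,37/4] → v_max = 135/2
check: 135/2·(9+1/4) = 4995/8 ✓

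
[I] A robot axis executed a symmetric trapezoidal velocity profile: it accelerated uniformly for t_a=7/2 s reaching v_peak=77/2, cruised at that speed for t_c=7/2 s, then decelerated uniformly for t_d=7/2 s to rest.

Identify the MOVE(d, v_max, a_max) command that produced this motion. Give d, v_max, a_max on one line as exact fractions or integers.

d=539/2 v_max=77/2 a_max=11

a_max = (77/2)/(7/2) = 11
d_a = ½·77/2·7/2 = 539/8; d_c = 77/2·7/2 = 539/4
d = 2·539/8 + 539/4 = 539/2
t_c = 7/2 > 0 → v_max = v_peak = 77/2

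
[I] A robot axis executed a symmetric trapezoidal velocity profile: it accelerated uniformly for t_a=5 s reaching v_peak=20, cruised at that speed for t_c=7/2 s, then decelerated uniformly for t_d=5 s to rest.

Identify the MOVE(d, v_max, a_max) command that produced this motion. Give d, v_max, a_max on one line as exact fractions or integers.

d=170 v_max=20 a_max=4

a_max = 20/5 = 4
d_a = ½·20·5 = 50; d_c = 20·7/2 = 70
d = 2·50 + 70 = 170
t_c = 7/2 > 0 → v_max = v_peak = 20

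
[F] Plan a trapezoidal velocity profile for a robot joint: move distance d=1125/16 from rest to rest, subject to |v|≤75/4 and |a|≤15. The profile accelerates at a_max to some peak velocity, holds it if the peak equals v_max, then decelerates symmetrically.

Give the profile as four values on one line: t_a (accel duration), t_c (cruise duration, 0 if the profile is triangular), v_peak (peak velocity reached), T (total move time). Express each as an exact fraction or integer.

(v_max)²/a_max = (75/4)²/15 = 375/16
1125/16 ≥ 375/16 so v_max reached
t_a = (75/4)/15 = 5/4; v_peak = 75/4
d_cruise = 1125/16 − 375/16 = 375/8; t_c = (375/8)/(75/4) = 5/2
T = 2·5/4 + 5/2 = 5

t_a=5/4 t_c=5/2 v_peak=75/4 T=5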